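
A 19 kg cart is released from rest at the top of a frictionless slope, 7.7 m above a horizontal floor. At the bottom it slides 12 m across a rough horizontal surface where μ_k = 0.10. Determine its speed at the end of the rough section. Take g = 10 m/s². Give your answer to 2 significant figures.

v = 11 m/s

Energy bookkeeping (friction removes W_f = μ_k N d):
mgh = ½mv² + μ_k m g d
W_f = μ_k mg d = (0.10)(19)(10)(12) = 228.0 J
½mv² = mgh − W_f = 1463.0 − 228.0 = 1235.0 J
v = √(2 × 1235.0/19) = 11.40 m/s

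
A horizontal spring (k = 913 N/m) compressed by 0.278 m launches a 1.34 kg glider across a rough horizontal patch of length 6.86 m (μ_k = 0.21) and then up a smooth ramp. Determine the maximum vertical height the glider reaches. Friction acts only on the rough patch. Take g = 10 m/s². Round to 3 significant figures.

h = 1.19 m

Spring energy: E₀ = ½kx² = ½(913)(0.278)² = 35.280 J
Friction: W_f = μ_k mg d = (0.21)(1.34)(10)(6.86) = 19.30 J
Energy at base of ramp: E = 35.280 − 19.30 = 15.976 J
At max height all remaining energy is PE: mgh = E ⇒ h = E/(mg) = 15.976/(1.34 × 10) = 1.192 m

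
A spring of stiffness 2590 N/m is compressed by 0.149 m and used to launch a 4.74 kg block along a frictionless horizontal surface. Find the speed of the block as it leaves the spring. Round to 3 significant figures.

v = 3.48 m/s

Conservation of energy: ½kx² = ½mv²
v = x√(k/m) = 0.149 × √(2590/4.74) = 3.483 m/s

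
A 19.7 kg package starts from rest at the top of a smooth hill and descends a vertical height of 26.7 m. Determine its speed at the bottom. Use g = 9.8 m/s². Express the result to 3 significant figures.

v = 22.9 m/s

Mechanical energy is conserved (no friction): mgh = ½mv²
v = √(2gh) = √(2 × 9.8 × 26.7) = √523.32 = 22.88 m/s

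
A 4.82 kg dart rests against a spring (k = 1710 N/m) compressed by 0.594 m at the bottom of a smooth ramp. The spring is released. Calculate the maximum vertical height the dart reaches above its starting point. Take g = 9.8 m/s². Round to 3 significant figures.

At maximum height the dart is at rest, so ½kx² = mgh
h = kx²/(2mg) = (1710)(0.594)²/(2 × 4.82 × 9.8) = 6.387 m

h = 6.39 m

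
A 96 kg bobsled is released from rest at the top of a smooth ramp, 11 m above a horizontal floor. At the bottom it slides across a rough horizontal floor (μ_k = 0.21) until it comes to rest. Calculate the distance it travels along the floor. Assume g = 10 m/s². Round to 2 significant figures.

d = 52 m

Energy at the top = energy at the end + work done against friction:
At rest all PE has been dissipated by friction: mgh = μ_k m g d
d = h/μ_k = 11/0.21 = 52.38 m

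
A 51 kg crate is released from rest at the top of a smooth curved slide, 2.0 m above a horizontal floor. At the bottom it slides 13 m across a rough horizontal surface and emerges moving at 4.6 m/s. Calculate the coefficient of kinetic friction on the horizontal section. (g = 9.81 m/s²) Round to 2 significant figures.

μ_k = 0.071

Applying the work–energy principle:
mgh = ½mv² + μ_k m g d
mgh = 1000.6 J; ½mv² = 539.58 J
W_f = 1000.6 − 539.58 = 461.0 J
μ_k = W_f/(mg·d) = 461.0/(500.3 × 13) = 0.07089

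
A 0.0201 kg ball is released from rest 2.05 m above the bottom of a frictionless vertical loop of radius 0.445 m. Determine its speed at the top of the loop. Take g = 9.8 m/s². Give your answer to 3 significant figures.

Energy conservation: mgh = ½mv_top² + mg(2r)
v_top² = 2g(h − 2r) = 2(9.8)(2.05 − 0.8900) = 22.74
v_top = 4.768 m/s

v = 4.77 m/s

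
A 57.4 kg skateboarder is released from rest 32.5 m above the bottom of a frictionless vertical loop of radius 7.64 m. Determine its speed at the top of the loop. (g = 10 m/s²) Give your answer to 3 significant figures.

v = 18.6 m/s

Energy conservation: mgh = ½mv_top² + mg(2r)
v_top² = 2g(h − 2r) = 2(10)(32.5 − 15.28) = 344.4
v_top = 18.56 m/s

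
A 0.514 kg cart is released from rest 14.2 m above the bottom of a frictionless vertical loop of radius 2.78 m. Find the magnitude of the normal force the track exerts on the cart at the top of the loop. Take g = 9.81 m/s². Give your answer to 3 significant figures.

N = 26.3 N

Energy from release to top (height 2r): mgh = ½mv_top² + mg(2r)
v_top² = 2g(h − 2r) = 2(9.81)(14.2 − 5.560) = 169.52 m²/s²
At the top, both N and weight point toward the centre: N + mg = mv_top²/r
N = m(v_top²/r − g) = 0.514(169.52/2.78 − 9.81) = 26.30 N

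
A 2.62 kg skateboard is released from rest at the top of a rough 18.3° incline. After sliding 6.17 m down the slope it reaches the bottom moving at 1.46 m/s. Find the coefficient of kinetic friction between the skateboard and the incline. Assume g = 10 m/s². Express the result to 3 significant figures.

mgh = ½mv² + μ_k (mg cosθ) L, with h = L sinθ
mgL sinθ = 50.758 J; ½mv² = 2.7924 J
W_f = 50.758 − 2.7924 = 47.97 J
μ_k = W_f/(mg cosθ · L) = 47.97/(24.87 × 6.17) = 0.3125

μ_k = 0.313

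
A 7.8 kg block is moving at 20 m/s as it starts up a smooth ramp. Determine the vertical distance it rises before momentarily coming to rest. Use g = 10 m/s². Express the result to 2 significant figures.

h = 20 m

By energy conservation, ½mv² = mgh
h = v²/(2g) = 20²/(2 × 10) = 20.00 m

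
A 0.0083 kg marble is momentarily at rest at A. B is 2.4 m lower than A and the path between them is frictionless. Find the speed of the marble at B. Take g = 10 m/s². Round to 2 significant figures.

v = 6.9 m/s

Equating total energy at the two states: mgh = ½mv²
v = √(2gh) = √(2 × 10 × 2.4) = √48.000 = 6.928 m/s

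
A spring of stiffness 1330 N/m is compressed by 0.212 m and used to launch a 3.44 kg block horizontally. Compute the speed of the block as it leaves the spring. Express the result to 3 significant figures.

v = 4.17 m/s

Spring PE converts entirely to kinetic energy: ½kx² = ½mv²
v = x√(k/m) = 0.212 × √(1330/3.44) = 4.169 m/s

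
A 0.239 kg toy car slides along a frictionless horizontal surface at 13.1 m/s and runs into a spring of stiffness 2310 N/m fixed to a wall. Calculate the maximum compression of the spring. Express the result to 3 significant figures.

Conservation of energy between contact and max compression: ½mv² = ½kx²
x = v√(m/k) = 13.1 × √(0.239/2310) = 0.1332 m

x = 0.133 m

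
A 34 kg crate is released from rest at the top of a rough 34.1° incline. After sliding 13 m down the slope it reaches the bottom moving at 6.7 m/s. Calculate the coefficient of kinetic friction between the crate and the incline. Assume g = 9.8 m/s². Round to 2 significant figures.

Energy balance down the incline: mg L sinθ − ½mv² = μ_k (mg cosθ) L
mgL sinθ = 2428.5 J; ½mv² = 763.13 J
W_f = 2428.5 − 763.13 = 1665 J
μ_k = W_f/(mg cosθ · L) = 1665/(275.9 × 13) = 0.4643

μ_k = 0.46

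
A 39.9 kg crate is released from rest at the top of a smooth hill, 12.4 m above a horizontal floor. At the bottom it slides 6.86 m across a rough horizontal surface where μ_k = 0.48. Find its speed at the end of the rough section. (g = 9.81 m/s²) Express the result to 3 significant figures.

Energy bookkeeping (friction removes W_f = μ_k N d):
mgh = ½mv² + μ_k m g d
W_f = μ_k mg d = (0.48)(39.9)(9.81)(6.86) = 1289 J
½mv² = mgh − W_f = 4853.6 − 1289 = 3564.7 J
v = √(2 × 3564.7/39.9) = 13.37 m/s

v = 13.4 m/s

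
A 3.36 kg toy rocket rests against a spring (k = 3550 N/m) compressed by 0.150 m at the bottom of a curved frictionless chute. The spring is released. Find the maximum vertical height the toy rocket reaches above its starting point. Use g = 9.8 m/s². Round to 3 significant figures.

h = 1.21 m

All spring PE becomes gravitational PE at the highest point: ½kx² = mgh
h = kx²/(2mg) = (3550)(0.150)²/(2 × 3.36 × 9.8) = 1.213 m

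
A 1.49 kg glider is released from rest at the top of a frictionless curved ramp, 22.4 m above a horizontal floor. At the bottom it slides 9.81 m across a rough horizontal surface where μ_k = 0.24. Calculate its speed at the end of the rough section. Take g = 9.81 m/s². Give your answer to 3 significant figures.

v = 19.8 m/s

Energy bookkeeping (friction removes W_f = μ_k N d):
mgh = ½mv² + μ_k m g d
W_f = μ_k mg d = (0.24)(1.49)(9.81)(9.81) = 34.41 J
½mv² = mgh − W_f = 327.42 − 34.41 = 293.00 J
v = √(2 × 293.00/1.49) = 19.83 m/s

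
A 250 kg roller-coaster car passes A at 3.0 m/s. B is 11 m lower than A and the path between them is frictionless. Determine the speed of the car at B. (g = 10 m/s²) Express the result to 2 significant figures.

By conservation of mechanical energy, ½mv₀² + mgh = ½mv²
v² = v₀² + 2gh = (3.0)² + 2(10)(11) = 229.00
v = √229.00 = 15.13 m/s

v = 15 m/s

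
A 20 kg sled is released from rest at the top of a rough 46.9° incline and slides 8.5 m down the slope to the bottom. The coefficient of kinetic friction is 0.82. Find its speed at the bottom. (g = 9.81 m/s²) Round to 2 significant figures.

Work–energy: mg(L sinθ) − μ_k(mg cosθ)L = ½mv²
mgh = mgL sinθ = (20)(9.81)(8.5)sin46.9° = 1217.7 J
W_f = μ_k mg cosθ · L = (0.82)(20)(9.81)cos46.9°·8.5 = 934.4 J
½mv² = 1217.7 − 934.4 = 283.31 J
v = √(2 × 283.31/20) = 5.323 m/s

v = 5.3 m/s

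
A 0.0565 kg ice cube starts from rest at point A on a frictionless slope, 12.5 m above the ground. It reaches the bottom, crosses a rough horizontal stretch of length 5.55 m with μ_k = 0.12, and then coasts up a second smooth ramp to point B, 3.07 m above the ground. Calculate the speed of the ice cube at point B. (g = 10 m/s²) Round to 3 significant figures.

Energy at A: mgh₁ = (0.0565)(10)(12.5) = 7.0625 J
Friction loss: W_f = μ_k mg d = 0.3763 J
At B: ½mv² + mgh₂ = mgh₁ − W_f
½mv² = 7.0625 − 0.3763 − 1.7346 = 4.9517 J
v = √(2 × 4.9517/0.0565) = 13.24 m/s

v = 13.2 m/s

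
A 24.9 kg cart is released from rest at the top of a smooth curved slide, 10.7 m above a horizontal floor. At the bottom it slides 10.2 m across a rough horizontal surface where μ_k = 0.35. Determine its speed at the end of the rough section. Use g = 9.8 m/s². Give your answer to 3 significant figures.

v = 11.8 m/s

Energy bookkeeping (friction removes W_f = μ_k N d):
mgh = ½mv² + μ_k m g d
W_f = μ_k mg d = (0.35)(24.9)(9.8)(10.2) = 871.2 J
½mv² = mgh − W_f = 2611.0 − 871.2 = 1739.9 J
v = √(2 × 1739.9/24.9) = 11.82 m/s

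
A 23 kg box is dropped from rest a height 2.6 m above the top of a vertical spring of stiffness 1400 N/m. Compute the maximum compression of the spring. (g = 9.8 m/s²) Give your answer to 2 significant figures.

Take the reference level at the top of the uncompressed spring. At max compression the box has fallen H + x and is momentarily at rest:
mg(H + x) = ½kx²
½(1400)x² − (23)(9.8)x − (23)(9.8)(2.6) = 0
700.0x² − 225.4x − 586.0 = 0
x = [225.4 + √(50805 + 1.6409e+06)]/(2 × 700.0) = 1.090 m

x = 1.1 m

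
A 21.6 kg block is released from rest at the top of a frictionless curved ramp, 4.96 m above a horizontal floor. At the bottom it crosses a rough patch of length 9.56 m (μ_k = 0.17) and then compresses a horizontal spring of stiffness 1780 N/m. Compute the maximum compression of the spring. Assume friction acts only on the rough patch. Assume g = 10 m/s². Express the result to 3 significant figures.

x = 0.900 m

Initial energy: E₁ = mgh = (21.6)(10)(4.96) = 1071.4 J
Friction removes W_f = μ_k mg d = (0.17)(21.6)(10)(9.56) = 351.0 J
Energy reaching the spring: E = 1071.4 − 351.0 = 720.32 J
At max compression ½kx² = E ⇒ x = √(2E/k) = √(2 × 720.32/1780) = 0.8996 m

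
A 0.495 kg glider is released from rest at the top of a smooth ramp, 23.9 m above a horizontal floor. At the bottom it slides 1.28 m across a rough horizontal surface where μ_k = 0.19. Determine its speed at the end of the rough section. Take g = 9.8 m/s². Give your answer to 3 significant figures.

Energy at the top = energy at the end + work done against friction:
mgh = ½mv² + μ_k m g d
W_f = μ_k mg d = (0.19)(0.495)(9.8)(1.28) = 1.180 J
½mv² = mgh − W_f = 115.94 − 1.180 = 114.76 J
v = √(2 × 114.76/0.495) = 21.53 m/s

v = 21.5 m/s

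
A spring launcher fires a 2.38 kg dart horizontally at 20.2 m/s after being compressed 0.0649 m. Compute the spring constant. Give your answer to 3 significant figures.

Spring PE at full compression equals KE at release: ½kx² = ½mv²
k = mv²/x² = (2.38)(20.2)²/(0.0649)² = 230563 N/m

k = 231000 N/m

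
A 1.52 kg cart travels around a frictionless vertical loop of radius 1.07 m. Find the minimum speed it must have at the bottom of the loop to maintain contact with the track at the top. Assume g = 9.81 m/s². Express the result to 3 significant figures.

At the top: mg = mv_top²/r ⇒ v_top² = gr = 10.50 m²/s²
Energy from bottom to top (height 2r): ½mv_bot² = ½mv_top² + mg(2r)
v_bot² = gr + 4gr = 5gr = 52.48
v_bot = √(5gr) = 7.245 m/s

v = 7.24 m/s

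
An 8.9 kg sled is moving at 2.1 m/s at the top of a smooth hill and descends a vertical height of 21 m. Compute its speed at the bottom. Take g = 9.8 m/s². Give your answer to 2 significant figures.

v = 20 m/s

By conservation of mechanical energy, ½mv₀² + mgh = ½mv²
v² = v₀² + 2gh = (2.1)² + 2(9.8)(21) = 416.01
v = √416.01 = 20.40 m/s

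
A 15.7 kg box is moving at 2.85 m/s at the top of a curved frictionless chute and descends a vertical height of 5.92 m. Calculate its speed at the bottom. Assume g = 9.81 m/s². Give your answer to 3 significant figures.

v = 11.1 m/s

Mechanical energy is conserved (no friction): ½mv₀² + mgh = ½mv²
v² = v₀² + 2gh = (2.85)² + 2(9.81)(5.92) = 124.27
v = √124.27 = 11.15 m/s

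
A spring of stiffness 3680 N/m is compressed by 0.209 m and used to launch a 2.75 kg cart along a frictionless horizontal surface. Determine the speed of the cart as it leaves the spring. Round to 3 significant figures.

v = 7.65 m/s

The cart leaves the spring when the spring is at natural length, so ½kx² = ½mv²
v = x√(k/m) = 0.209 × √(3680/2.75) = 7.645 m/s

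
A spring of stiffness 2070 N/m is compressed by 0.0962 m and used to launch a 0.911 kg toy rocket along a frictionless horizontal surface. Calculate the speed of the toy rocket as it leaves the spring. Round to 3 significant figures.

v = 4.59 m/s

Conservation of energy: ½kx² = ½mv²
v = x√(k/m) = 0.0962 × √(2070/0.911) = 4.586 m/s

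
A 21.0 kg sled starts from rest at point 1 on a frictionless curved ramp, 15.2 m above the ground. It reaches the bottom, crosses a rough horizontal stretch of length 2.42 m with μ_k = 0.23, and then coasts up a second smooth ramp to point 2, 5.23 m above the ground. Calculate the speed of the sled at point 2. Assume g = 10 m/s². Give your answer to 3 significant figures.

Energy at 1: mgh₁ = (21.0)(10)(15.2) = 3192.0 J
Friction loss: W_f = μ_k mg d = 116.9 J
At 2: ½mv² + mgh₂ = mgh₁ − W_f
½mv² = 3192.0 − 116.9 − 1098.3 = 1976.8 J
v = √(2 × 1976.8/21.0) = 13.72 m/s

v = 13.7 m/s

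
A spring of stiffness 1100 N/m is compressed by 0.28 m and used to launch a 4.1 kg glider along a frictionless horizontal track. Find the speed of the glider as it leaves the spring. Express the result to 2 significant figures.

v = 4.6 m/s

Conservation of energy: ½kx² = ½mv²
v = x√(k/m) = 0.28 × √(1100/4.1) = 4.586 m/s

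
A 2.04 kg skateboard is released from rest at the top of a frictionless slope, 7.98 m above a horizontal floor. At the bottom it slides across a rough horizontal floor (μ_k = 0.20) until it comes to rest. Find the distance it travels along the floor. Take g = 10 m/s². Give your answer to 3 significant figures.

d = 39.9 m

Energy at the top = energy at the end + work done against friction:
At rest all PE has been dissipated by friction: mgh = μ_k m g d
d = h/μ_k = 7.98/0.20 = 39.90 m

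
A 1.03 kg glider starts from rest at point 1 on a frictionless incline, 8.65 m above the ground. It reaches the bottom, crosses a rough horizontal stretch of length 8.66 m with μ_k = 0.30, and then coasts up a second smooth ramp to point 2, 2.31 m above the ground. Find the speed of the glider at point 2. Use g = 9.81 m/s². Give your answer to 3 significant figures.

Energy at 1: mgh₁ = (1.03)(9.81)(8.65) = 87.402 J
Friction loss: W_f = μ_k mg d = 26.25 J
At 2: ½mv² + mgh₂ = mgh₁ − W_f
½mv² = 87.402 − 26.25 − 23.341 = 37.810 J
v = √(2 × 37.810/1.03) = 8.568 m/s

v = 8.57 m/s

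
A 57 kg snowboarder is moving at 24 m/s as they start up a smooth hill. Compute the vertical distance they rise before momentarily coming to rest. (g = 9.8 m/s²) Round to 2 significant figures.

By energy conservation, ½mv² = mgh
h = v²/(2g) = 24²/(2 × 9.8) = 29.39 m

h = 29 m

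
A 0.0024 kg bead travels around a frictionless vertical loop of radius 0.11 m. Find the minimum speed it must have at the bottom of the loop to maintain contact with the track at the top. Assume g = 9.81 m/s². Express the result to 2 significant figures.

At the top: mg = mv_top²/r ⇒ v_top² = gr = 1.079 m²/s²
Energy from bottom to top (height 2r): ½mv_bot² = ½mv_top² + mg(2r)
v_bot² = gr + 4gr = 5gr = 5.396
v_bot = √(5gr) = 2.323 m/s

v = 2.3 m/s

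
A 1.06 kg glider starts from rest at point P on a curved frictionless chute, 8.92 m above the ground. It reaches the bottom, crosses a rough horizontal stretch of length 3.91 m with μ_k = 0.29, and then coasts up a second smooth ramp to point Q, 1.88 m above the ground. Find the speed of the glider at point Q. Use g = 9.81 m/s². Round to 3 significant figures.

v = 10.8 m/s

Energy at P: mgh₁ = (1.06)(9.81)(8.92) = 92.756 J
Friction loss: W_f = μ_k mg d = 11.79 J
At Q: ½mv² + mgh₂ = mgh₁ − W_f
½mv² = 92.756 − 11.79 − 19.549 = 61.415 J
v = √(2 × 61.415/1.06) = 10.76 m/s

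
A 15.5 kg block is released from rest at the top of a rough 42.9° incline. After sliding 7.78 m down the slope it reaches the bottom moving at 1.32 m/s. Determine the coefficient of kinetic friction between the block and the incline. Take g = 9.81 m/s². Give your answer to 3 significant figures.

μ_k = 0.914

Energy balance down the incline: mg L sinθ − ½mv² = μ_k (mg cosθ) L
mgL sinθ = 805.28 J; ½mv² = 13.504 J
W_f = 805.28 − 13.504 = 791.8 J
μ_k = W_f/(mg cosθ · L) = 791.8/(111.4 × 7.78) = 0.9137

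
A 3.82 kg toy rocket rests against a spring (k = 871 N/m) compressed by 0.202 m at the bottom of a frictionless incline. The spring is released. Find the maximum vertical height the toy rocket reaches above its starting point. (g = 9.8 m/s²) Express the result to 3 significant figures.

At maximum height the toy rocket is at rest, so ½kx² = mgh
h = kx²/(2mg) = (871)(0.202)²/(2 × 3.82 × 9.8) = 0.4747 m

h = 0.475 m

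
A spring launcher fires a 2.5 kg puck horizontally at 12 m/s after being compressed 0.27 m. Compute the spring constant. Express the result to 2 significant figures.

k = 4900 N/m

Spring PE at full compression equals KE at release: ½kx² = ½mv²
k = mv²/x² = (2.5)(12)²/(0.27)² = 4938 N/m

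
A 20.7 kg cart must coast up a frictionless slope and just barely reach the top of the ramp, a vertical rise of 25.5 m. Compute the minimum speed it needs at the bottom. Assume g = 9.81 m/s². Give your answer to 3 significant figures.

At the top it is momentarily at rest, so all KE converts to PE: ½mv² = mgh
v = √(2gh) = √(2 × 9.81 × 25.5) = 22.37 m/s

v = 22.4 m/s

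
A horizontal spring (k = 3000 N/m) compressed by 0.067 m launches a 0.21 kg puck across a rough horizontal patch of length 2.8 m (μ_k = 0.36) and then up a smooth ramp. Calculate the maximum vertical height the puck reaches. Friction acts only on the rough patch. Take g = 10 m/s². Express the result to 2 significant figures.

Spring energy: E₀ = ½kx² = ½(3000)(0.067)² = 6.7335 J
Friction: W_f = μ_k mg d = (0.36)(0.21)(10)(2.8) = 2.117 J
Energy at base of ramp: E = 6.7335 − 2.117 = 4.6167 J
At max height all remaining energy is PE: mgh = E ⇒ h = E/(mg) = 4.6167/(0.21 × 10) = 2.198 m

h = 2.2 m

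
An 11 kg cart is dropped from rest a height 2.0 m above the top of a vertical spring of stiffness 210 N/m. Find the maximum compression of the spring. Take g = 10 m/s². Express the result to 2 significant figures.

x = 2.1 m

Take the reference level at the top of the uncompressed spring. At max compression the cart has fallen H + x and is momentarily at rest:
mg(H + x) = ½kx²
½(210)x² − (11)(10)x − (11)(10)(2.0) = 0
105.0x² − 110.0x − 220.0 = 0
x = [110.0 + √(12100 + 92400)]/(2 × 105.0) = 2.063 m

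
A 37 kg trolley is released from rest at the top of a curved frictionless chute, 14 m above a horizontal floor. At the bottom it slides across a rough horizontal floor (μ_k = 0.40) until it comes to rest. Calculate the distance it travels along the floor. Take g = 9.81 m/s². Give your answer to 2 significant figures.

d = 35 m

Energy at the top = energy at the end + work done against friction:
At rest all PE has been dissipated by friction: mgh = μ_k m g d
d = h/μ_k = 14/0.40 = 35.00 m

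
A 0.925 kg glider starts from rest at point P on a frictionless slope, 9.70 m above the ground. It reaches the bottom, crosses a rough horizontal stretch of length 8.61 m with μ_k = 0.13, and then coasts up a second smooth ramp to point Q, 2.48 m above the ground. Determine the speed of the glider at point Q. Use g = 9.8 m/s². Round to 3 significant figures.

v = 10.9 m/s

Energy at P: mgh₁ = (0.925)(9.8)(9.70) = 87.931 J
Friction loss: W_f = μ_k mg d = 10.15 J
At Q: ½mv² + mgh₂ = mgh₁ − W_f
½mv² = 87.931 − 10.15 − 22.481 = 55.303 J
v = √(2 × 55.303/0.925) = 10.93 m/s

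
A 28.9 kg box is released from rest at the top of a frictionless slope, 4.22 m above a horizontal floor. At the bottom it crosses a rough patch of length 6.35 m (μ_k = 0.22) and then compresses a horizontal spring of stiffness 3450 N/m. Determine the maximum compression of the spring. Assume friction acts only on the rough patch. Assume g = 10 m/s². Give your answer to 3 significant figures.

x = 0.688 m

Initial energy: E₁ = mgh = (28.9)(10)(4.22) = 1219.6 J
Friction removes W_f = μ_k mg d = (0.22)(28.9)(10)(6.35) = 403.7 J
Energy reaching the spring: E = 1219.6 − 403.7 = 815.85 J
At max compression ½kx² = E ⇒ x = √(2E/k) = √(2 × 815.85/3450) = 0.6877 m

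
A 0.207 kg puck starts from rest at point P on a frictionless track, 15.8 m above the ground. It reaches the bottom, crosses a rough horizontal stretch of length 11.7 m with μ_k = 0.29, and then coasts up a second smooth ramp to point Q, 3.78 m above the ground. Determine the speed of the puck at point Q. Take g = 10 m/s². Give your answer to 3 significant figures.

v = 13.1 m/s

Energy at P: mgh₁ = (0.207)(10)(15.8) = 32.706 J
Friction loss: W_f = μ_k mg d = 7.024 J
At Q: ½mv² + mgh₂ = mgh₁ − W_f
½mv² = 32.706 − 7.024 − 7.8246 = 17.858 J
v = √(2 × 17.858/0.207) = 13.14 m/s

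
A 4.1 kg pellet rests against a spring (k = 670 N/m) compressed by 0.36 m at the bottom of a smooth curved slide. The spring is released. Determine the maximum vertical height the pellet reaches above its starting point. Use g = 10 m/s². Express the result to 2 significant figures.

h = 1.1 m

Energy conservation from release to the highest point: ½kx² = mgh
h = kx²/(2mg) = (670)(0.36)²/(2 × 4.1 × 10) = 1.059 m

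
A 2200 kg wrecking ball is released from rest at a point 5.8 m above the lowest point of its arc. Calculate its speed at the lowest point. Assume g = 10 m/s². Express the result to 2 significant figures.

v = 11 m/s

By conservation of mechanical energy, mgh = ½mv²
v = √(2gh) = √(2 × 10 × 5.8) = √116.00 = 10.77 m/s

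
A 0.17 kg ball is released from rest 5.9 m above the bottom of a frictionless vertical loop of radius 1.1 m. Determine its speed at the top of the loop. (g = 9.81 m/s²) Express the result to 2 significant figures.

v = 8.5 m/s

Energy conservation: mgh = ½mv_top² + mg(2r)
v_top² = 2g(h − 2r) = 2(9.81)(5.9 − 2.200) = 72.59
v_top = 8.520 m/s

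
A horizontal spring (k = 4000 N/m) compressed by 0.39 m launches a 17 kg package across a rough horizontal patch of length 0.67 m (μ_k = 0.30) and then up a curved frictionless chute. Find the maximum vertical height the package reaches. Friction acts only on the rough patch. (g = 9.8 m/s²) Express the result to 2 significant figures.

Spring energy: E₀ = ½kx² = ½(4000)(0.39)² = 304.20 J
Friction: W_f = μ_k mg d = (0.30)(17)(9.8)(0.67) = 33.49 J
Energy at base of ramp: E = 304.20 − 33.49 = 270.71 J
At max height all remaining energy is PE: mgh = E ⇒ h = E/(mg) = 270.71/(17 × 9.8) = 1.625 m

h = 1.6 m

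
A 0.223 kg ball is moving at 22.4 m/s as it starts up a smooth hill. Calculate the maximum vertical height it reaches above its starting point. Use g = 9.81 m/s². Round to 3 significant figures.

Setting KE at the bottom equal to PE gained: ½mv² = mgh
h = v²/(2g) = 22.4²/(2 × 9.81) = 25.57 m

h = 25.6 m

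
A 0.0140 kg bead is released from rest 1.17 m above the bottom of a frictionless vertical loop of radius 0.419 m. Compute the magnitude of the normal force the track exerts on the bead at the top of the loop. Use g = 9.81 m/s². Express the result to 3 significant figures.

Energy from release to top (height 2r): mgh = ½mv_top² + mg(2r)
v_top² = 2g(h − 2r) = 2(9.81)(1.17 − 0.8380) = 6.5138 m²/s²
At the top, both N and weight point toward the centre: N + mg = mv_top²/r
N = m(v_top²/r − g) = 0.0140(6.5138/0.419 − 9.81) = 0.08031 N

N = 0.0803 N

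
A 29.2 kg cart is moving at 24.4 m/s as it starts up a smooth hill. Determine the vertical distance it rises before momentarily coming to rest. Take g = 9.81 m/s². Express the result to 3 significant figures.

Setting KE at the bottom equal to PE gained: ½mv² = mgh
h = v²/(2g) = 24.4²/(2 × 9.81) = 30.34 m

h = 30.3 m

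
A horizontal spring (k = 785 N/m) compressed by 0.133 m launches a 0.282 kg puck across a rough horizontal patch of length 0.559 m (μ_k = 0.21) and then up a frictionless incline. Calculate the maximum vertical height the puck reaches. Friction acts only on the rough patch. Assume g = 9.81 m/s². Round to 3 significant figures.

Spring energy: E₀ = ½kx² = ½(785)(0.133)² = 6.9429 J
Friction: W_f = μ_k mg d = (0.21)(0.282)(9.81)(0.559) = 0.3248 J
Energy at base of ramp: E = 6.9429 − 0.3248 = 6.6182 J
At max height all remaining energy is PE: mgh = E ⇒ h = E/(mg) = 6.6182/(0.282 × 9.81) = 2.392 m

h = 2.39 m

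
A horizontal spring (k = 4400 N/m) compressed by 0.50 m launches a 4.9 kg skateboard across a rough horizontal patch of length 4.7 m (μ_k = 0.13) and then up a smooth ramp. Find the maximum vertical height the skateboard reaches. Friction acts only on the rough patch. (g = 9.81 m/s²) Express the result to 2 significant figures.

Spring energy: E₀ = ½kx² = ½(4400)(0.50)² = 550.00 J
Friction: W_f = μ_k mg d = (0.13)(4.9)(9.81)(4.7) = 29.37 J
Energy at base of ramp: E = 550.00 − 29.37 = 520.63 J
At max height all remaining energy is PE: mgh = E ⇒ h = E/(mg) = 520.63/(4.9 × 9.81) = 10.83 m

h = 11 m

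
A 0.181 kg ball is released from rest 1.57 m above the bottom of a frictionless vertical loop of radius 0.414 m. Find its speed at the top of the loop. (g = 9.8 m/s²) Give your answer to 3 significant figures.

Energy conservation: mgh = ½mv_top² + mg(2r)
v_top² = 2g(h − 2r) = 2(9.8)(1.57 − 0.8280) = 14.54
v_top = 3.814 m/s

v = 3.81 m/s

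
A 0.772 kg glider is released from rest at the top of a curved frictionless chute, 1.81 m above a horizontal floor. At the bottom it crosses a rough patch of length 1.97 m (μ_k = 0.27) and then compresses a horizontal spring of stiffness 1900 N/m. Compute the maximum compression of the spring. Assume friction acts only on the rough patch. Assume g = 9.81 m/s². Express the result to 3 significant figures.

Initial energy: E₁ = mgh = (0.772)(9.81)(1.81) = 13.708 J
Friction removes W_f = μ_k mg d = (0.27)(0.772)(9.81)(1.97) = 4.028 J
Energy reaching the spring: E = 13.708 − 4.028 = 9.6795 J
At max compression ½kx² = E ⇒ x = √(2E/k) = √(2 × 9.6795/1900) = 0.1009 m

x = 0.101 m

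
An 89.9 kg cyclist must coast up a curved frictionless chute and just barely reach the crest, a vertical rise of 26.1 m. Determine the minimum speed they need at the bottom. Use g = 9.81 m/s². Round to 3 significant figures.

At the top they are momentarily at rest, so all KE converts to PE: ½mv² = mgh
v = √(2gh) = √(2 × 9.81 × 26.1) = 22.63 m/s

v = 22.6 m/s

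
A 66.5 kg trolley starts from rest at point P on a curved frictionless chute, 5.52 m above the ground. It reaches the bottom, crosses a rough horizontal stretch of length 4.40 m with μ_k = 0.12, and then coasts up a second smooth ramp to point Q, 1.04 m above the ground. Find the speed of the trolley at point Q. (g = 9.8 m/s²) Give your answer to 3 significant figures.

v = 8.80 m/s

Energy at P: mgh₁ = (66.5)(9.8)(5.52) = 3597.4 J
Friction loss: W_f = μ_k mg d = 344.1 J
At Q: ½mv² + mgh₂ = mgh₁ − W_f
½mv² = 3597.4 − 344.1 − 677.77 = 2575.5 J
v = √(2 × 2575.5/66.5) = 8.801 m/s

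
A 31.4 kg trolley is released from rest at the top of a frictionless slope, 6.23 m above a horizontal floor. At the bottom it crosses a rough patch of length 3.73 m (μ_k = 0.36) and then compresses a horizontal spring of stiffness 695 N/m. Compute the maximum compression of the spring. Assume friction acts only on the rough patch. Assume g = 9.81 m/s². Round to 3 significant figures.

Initial energy: E₁ = mgh = (31.4)(9.81)(6.23) = 1919.1 J
Friction removes W_f = μ_k mg d = (0.36)(31.4)(9.81)(3.73) = 413.6 J
Energy reaching the spring: E = 1919.1 − 413.6 = 1505.4 J
At max compression ½kx² = E ⇒ x = √(2E/k) = √(2 × 1505.4/695) = 2.081 m

x = 2.08 m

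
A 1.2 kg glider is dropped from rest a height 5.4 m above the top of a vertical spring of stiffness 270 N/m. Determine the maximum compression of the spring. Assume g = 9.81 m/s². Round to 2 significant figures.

Measuring PE from the top of the relaxed spring, at max compression the glider has dropped H + x with zero KE, so:
mg(H + x) = ½kx²
½(270)x² − (1.2)(9.81)x − (1.2)(9.81)(5.4) = 0
135.0x² − 11.77x − 63.57 = 0
x = [11.77 + √(138.6 + 34327)]/(2 × 135.0) = 0.7312 m

x = 0.73 m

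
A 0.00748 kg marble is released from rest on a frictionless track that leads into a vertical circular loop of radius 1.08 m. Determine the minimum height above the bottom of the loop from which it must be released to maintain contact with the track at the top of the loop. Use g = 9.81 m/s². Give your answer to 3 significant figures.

h = 2.70 m

At the top, for minimum speed gravity alone supplies the centripetal force: mg = mv_top²/r ⇒ v_top² = gr = 10.59 m²/s²
Energy conservation from release height h to the top (height 2r): mgh = ½mv_top² + mg(2r)
h = v_top²/(2g) + 2r = r/2 + 2r = 5r/2 = 2.700 m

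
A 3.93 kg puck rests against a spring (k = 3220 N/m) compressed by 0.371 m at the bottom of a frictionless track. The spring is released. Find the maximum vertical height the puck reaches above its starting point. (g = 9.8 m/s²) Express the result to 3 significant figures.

h = 5.75 m

At maximum height the puck is at rest, so ½kx² = mgh
h = kx²/(2mg) = (3220)(0.371)²/(2 × 3.93 × 9.8) = 5.754 m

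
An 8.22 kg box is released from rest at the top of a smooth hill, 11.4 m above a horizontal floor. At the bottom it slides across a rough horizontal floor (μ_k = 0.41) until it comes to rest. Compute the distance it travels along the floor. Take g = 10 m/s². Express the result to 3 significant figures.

Energy at the top = energy at the end + work done against friction:
At rest all PE has been dissipated by friction: mgh = μ_k m g d
d = h/μ_k = 11.4/0.41 = 27.80 m

d = 27.8 m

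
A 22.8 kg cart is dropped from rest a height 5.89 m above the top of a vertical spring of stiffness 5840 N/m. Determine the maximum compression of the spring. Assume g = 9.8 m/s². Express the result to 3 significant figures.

x = 0.711 m

Let x be the compression. The total drop is H + x, and the cart is instantaneously at rest at max compression, so energy conservation gives:
mg(H + x) = ½kx²
½(5840)x² − (22.8)(9.8)x − (22.8)(9.8)(5.89) = 0
2920x² − 223.4x − 1316 = 0
x = [223.4 + √(49925 + 1.5372e+07)]/(2 × 2920) = 0.7107 m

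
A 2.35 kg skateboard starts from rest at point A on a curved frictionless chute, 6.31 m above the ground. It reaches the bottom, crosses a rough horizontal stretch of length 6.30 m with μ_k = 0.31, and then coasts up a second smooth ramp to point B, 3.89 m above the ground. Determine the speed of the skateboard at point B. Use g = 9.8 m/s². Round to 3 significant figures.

v = 3.03 m/s

Energy at A: mgh₁ = (2.35)(9.8)(6.31) = 145.32 J
Friction loss: W_f = μ_k mg d = 44.98 J
At B: ½mv² + mgh₂ = mgh₁ − W_f
½mv² = 145.32 − 44.98 − 89.587 = 10.755 J
v = √(2 × 10.755/2.35) = 3.025 m/s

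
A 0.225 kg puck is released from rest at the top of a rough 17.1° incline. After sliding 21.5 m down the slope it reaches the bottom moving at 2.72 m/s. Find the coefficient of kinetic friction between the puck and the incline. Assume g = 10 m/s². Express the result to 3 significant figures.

μ_k = 0.290

Energy balance down the incline: mg L sinθ − ½mv² = μ_k (mg cosθ) L
mgL sinθ = 14.224 J; ½mv² = 0.83232 J
W_f = 14.224 − 0.83232 = 13.39 J
μ_k = W_f/(mg cosθ · L) = 13.39/(2.151 × 21.5) = 0.2896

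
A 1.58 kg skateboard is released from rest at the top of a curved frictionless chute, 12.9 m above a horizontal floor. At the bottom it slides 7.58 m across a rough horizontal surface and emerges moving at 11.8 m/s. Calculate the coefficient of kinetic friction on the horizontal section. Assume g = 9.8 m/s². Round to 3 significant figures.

μ_k = 0.765

Energy bookkeeping (friction removes W_f = μ_k N d):
mgh = ½mv² + μ_k m g d
mgh = 199.74 J; ½mv² = 110.00 J
W_f = 199.74 − 110.00 = 89.74 J
μ_k = W_f/(mg·d) = 89.74/(15.48 × 7.58) = 0.7646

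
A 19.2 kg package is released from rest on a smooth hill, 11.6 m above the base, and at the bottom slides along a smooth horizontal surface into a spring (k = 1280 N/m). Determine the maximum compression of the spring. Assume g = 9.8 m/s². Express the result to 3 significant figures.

At max compression the package is momentarily at rest: mgh = ½kx²
x = √(2mgh/k) = √(2 × 19.2 × 9.8 × 11.6 / 1280) = 1.847 m

x = 1.85 m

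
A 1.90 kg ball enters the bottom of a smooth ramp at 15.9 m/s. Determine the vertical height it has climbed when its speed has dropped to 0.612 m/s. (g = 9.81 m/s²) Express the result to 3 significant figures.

Conservation of energy: ½mv₁² = ½mv₂² + mgh
h = (v₁² − v₂²)/(2g) = (15.9² − 0.612²)/(2 × 9.81) = 12.87 m

h = 12.9 m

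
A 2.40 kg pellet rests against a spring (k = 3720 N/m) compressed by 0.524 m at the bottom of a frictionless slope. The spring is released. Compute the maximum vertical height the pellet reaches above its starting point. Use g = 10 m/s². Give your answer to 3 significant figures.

All spring PE becomes gravitational PE at the highest point: ½kx² = mgh
h = kx²/(2mg) = (3720)(0.524)²/(2 × 2.40 × 10) = 21.28 m

h = 21.3 m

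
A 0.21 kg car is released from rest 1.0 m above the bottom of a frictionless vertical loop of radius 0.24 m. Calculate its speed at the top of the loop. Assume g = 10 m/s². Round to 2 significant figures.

v = 3.2 m/s

Energy conservation: mgh = ½mv_top² + mg(2r)
v_top² = 2g(h − 2r) = 2(10)(1.0 − 0.4800) = 10.40
v_top = 3.225 m/s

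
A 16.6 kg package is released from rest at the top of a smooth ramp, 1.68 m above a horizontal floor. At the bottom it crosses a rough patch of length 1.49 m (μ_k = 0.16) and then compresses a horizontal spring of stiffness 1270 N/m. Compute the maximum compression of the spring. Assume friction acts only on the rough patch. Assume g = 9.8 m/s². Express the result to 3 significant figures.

Initial energy: E₁ = mgh = (16.6)(9.8)(1.68) = 273.30 J
Friction removes W_f = μ_k mg d = (0.16)(16.6)(9.8)(1.49) = 38.78 J
Energy reaching the spring: E = 273.30 − 38.78 = 234.52 J
At max compression ½kx² = E ⇒ x = √(2E/k) = √(2 × 234.52/1270) = 0.6077 m

x = 0.608 m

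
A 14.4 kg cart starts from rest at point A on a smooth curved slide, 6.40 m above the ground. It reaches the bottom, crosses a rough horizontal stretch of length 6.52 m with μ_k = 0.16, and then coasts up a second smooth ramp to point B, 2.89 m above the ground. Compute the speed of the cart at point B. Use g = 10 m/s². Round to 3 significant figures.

v = 7.02 m/s

Energy at A: mgh₁ = (14.4)(10)(6.40) = 921.60 J
Friction loss: W_f = μ_k mg d = 150.2 J
At B: ½mv² + mgh₂ = mgh₁ − W_f
½mv² = 921.60 − 150.2 − 416.16 = 355.22 J
v = √(2 × 355.22/14.4) = 7.024 m/s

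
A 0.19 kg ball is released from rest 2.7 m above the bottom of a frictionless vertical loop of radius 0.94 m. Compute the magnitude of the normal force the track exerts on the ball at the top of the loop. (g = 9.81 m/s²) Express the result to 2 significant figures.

Energy from release to top (height 2r): mgh = ½mv_top² + mg(2r)
v_top² = 2g(h − 2r) = 2(9.81)(2.7 − 1.880) = 16.088 m²/s²
At the top, both N and weight point toward the centre: N + mg = mv_top²/r
N = m(v_top²/r − g) = 0.19(16.088/0.94 − 9.81) = 1.388 N

N = 1.4 N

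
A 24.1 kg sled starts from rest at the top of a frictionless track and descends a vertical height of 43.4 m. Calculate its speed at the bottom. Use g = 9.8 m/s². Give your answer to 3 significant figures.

v = 29.2 m/s

Mechanical energy is conserved (no friction): mgh = ½mv²
The mass cancels from both sides.
v = √(2gh) = √(2 × 9.8 × 43.4) = √850.64 = 29.17 m/s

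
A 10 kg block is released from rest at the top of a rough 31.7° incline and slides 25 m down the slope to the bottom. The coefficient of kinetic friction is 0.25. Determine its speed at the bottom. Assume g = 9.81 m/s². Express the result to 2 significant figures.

v = 12 m/s

Work–energy: mg(L sinθ) − μ_k(mg cosθ)L = ½mv²
mgh = mgL sinθ = (10)(9.81)(25)sin31.7° = 1288.7 J
W_f = μ_k mg cosθ · L = (0.25)(10)(9.81)cos31.7°·25 = 521.7 J
½mv² = 1288.7 − 521.7 = 767.07 J
v = √(2 × 767.07/10) = 12.39 m/s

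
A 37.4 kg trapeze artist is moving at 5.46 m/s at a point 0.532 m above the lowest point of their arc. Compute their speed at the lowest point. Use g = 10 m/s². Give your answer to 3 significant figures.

By conservation of mechanical energy, ½mv₀² + mgh = ½mv²
v² = v₀² + 2gh = (5.46)² + 2(10)(0.532) = 40.452
v = √40.452 = 6.360 m/s

v = 6.36 m/s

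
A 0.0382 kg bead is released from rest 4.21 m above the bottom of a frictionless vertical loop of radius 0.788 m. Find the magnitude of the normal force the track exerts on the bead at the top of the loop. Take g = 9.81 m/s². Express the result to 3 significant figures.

N = 2.13 N

Energy from release to top (height 2r): mgh = ½mv_top² + mg(2r)
v_top² = 2g(h − 2r) = 2(9.81)(4.21 − 1.576) = 51.679 m²/s²
At the top, both N and weight point toward the centre: N + mg = mv_top²/r
N = m(v_top²/r − g) = 0.0382(51.679/0.788 − 9.81) = 2.131 N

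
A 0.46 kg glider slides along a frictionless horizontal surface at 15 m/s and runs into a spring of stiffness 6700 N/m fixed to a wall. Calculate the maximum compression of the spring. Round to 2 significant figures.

x = 0.12 m

All KE is stored as spring PE at maximum compression: ½mv² = ½kx²
x = v√(m/k) = 15 × √(0.46/6700) = 0.1243 m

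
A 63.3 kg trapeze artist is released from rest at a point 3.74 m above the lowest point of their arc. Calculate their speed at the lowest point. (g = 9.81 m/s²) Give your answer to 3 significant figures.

v = 8.57 m/s

Energy conservation between the two points: mgh = ½mv²
v = √(2gh) = √(2 × 9.81 × 3.74) = √73.379 = 8.566 m/s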